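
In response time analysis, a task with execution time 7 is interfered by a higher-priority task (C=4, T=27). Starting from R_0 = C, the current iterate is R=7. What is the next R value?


R_next = C + ceil(R_prev / T_hp) * C_hp
ceil(7 / 27) = ceil(0.2593) = 1
Interference = 1 * 4 = 4
R_next = 7 + 4 = 11

11


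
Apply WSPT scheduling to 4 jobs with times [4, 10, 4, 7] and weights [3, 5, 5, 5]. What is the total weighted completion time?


Compute p/w ratios and sort ascending (WSPT): [(4, 5), (4, 3), (7, 5), (10, 5)]
Compute weighted completion times:
  Job (p=4,w=5): C=4, w*C=5*4=20
  Job (p=4,w=3): C=8, w*C=3*8=24
  Job (p=7,w=5): C=15, w*C=5*15=75
  Job (p=10,w=5): C=25, w*C=5*25=125
Total weighted completion time = 244

244


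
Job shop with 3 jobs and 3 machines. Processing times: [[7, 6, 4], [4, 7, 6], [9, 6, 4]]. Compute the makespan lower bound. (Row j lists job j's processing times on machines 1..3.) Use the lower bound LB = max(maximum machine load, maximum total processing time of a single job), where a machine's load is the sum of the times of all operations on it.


Machine loads:
  Machine 1: 7 + 4 + 9 = 20
  Machine 2: 6 + 7 + 6 = 19
  Machine 3: 4 + 6 + 4 = 14
Max machine load = 20
Job totals:
  Job 1: 17
  Job 2: 17
  Job 3: 19
Max job total = 19
Lower bound = max(20, 19) = 20

20


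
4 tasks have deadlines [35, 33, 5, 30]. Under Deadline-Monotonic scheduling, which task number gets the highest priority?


Sort tasks by relative deadline (ascending):
  Task 3: deadline = 5
  Task 4: deadline = 30
  Task 2: deadline = 33
  Task 1: deadline = 35
Priority order (highest first): [3, 4, 2, 1]
Highest priority task = 3

3


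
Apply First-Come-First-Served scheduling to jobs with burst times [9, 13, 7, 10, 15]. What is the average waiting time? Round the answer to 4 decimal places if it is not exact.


FCFS order (as given): [9, 13, 7, 10, 15]
Waiting times:
  Job 1: wait = 0
  Job 2: wait = 9
  Job 3: wait = 22
  Job 4: wait = 29
  Job 5: wait = 39
Sum of waiting times = 99
Average waiting time = 99/5 = 19.8

19.8


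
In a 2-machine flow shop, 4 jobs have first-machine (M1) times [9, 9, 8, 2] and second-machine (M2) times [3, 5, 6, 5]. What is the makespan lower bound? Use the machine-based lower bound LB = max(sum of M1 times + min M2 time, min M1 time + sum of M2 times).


LB1 = sum(M1 times) + min(M2 times) = 28 + 3 = 31
LB2 = min(M1 times) + sum(M2 times) = 2 + 19 = 21
Lower bound = max(LB1, LB2) = max(31, 21) = 31

31


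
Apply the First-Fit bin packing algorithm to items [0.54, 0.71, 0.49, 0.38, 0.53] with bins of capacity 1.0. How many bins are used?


Place items sequentially using First-Fit:
  Item 0.54 -> new Bin 1
  Item 0.71 -> new Bin 2
  Item 0.49 -> new Bin 3
  Item 0.38 -> Bin 1 (now 0.92)
  Item 0.53 -> new Bin 4
Total bins used = 4

4


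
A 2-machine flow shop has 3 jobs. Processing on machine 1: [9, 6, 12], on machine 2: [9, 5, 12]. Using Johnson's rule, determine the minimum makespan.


Apply Johnson's rule:
  Group 1 (a <= b): [(1, 9, 9), (3, 12, 12)]
  Group 2 (a > b): [(2, 6, 5)]
Optimal job order: [1, 3, 2]
Schedule:
  Job 1: M1 done at 9, M2 done at 18
  Job 3: M1 done at 21, M2 done at 33
  Job 2: M1 done at 27, M2 done at 38
Makespan = 38

38


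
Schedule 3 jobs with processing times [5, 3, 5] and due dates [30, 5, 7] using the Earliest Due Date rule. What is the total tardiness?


Sort by due date (EDD order): [(3, 5), (5, 7), (5, 30)]
Compute completion times and tardiness:
  Job 1: p=3, d=5, C=3, tardiness=max(0,3-5)=0
  Job 2: p=5, d=7, C=8, tardiness=max(0,8-7)=1
  Job 3: p=5, d=30, C=13, tardiness=max(0,13-30)=0
Total tardiness = 1

1


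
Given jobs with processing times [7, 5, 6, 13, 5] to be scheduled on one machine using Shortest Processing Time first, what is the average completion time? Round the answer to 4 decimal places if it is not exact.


Sort jobs by processing time (SPT order): [5, 5, 6, 7, 13]
Compute completion times sequentially:
  Job 1: processing = 5, completes at 5
  Job 2: processing = 5, completes at 10
  Job 3: processing = 6, completes at 16
  Job 4: processing = 7, completes at 23
  Job 5: processing = 13, completes at 36
Sum of completion times = 90
Average completion time = 90/5 = 18.0

18.0


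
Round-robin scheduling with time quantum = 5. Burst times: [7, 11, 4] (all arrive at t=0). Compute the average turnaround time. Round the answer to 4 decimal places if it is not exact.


Time quantum = 5
Execution trace:
  J1 runs 5 units, time = 5
  J2 runs 5 units, time = 10
  J3 runs 4 units, time = 14
  J1 runs 2 units, time = 16
  J2 runs 5 units, time = 21
  J2 runs 1 units, time = 22
Finish times: [16, 22, 14]
Average turnaround = 52/3 = 17.3333

17.3333


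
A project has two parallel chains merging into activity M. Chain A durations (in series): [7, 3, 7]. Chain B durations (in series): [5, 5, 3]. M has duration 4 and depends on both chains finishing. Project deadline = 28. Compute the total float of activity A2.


Forward pass: ES(A2) = sum of predecessors on chain A = 7
EF = ES + duration = 7 + 3 = 10
Backward pass: LF(M) = deadline = 28; LS(M) = 28 - 4 = 24
LF(A2) = LS(M) - sum(successors on chain A) = 24 - 7 = 17
LS = LF - duration = 17 - 3 = 14
Total float = LS - ES = 14 - 7 = 7

7


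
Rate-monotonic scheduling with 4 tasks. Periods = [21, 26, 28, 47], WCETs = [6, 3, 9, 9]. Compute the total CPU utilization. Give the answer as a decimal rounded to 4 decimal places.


Compute individual utilizations (exact fractions):
  Task 1: C/T = 6/21 = 2/7 (approx. 0.2857)
  Task 2: C/T = 3/26 (approx. 0.1154)
  Task 3: C/T = 9/28 (approx. 0.3214)
  Task 4: C/T = 9/47 (approx. 0.1915)
Total utilization U = 2/7 + 3/26 + 9/28 + 9/47 = 15637/17108
Rounded to 4 decimal places: U = 0.9140
RM (Liu & Layland) bound for 4 tasks = 0.756828; compare with U = 15637/17108 (approx. 0.914017)
bound < U <= 1, so the RM sufficient condition is not met (inconclusive; an exact test such as response-time analysis is needed).

0.9140


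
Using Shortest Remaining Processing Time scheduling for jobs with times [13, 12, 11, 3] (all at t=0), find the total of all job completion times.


Since all jobs arrive at t=0, SRPT equals SPT ordering.
SPT order: [3, 11, 12, 13]
Completion times:
  Job 1: p=3, C=3
  Job 2: p=11, C=14
  Job 3: p=12, C=26
  Job 4: p=13, C=39
Total completion time = 3 + 14 + 26 + 39 = 82

82


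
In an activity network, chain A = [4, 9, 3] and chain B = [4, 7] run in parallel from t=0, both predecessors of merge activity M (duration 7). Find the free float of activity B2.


ES(B2) = sum of predecessors on chain B = 4
EF(B2) = ES + duration = 4 + 7 = 11
Successor of B2 is M. ES(M) = max(sum(A), sum(B)) = max(16, 11) = 16
Free float = ES(successor) - EF(current) = 16 - 11 = 5

5


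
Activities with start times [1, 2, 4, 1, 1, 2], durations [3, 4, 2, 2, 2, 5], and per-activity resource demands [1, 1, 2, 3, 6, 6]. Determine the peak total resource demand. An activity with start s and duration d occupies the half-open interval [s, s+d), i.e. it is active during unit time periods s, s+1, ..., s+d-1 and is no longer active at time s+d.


Each activity i is active on [start_i, start_i + duration_i).
Compute total resource usage per time slot:
  t=0: active resources = [], total = 0
  t=1: active resources = [1, 3, 6], total = 10
  t=2: active resources = [1, 1, 3, 6, 6], total = 17
  t=3: active resources = [1, 1, 6], total = 8
  t=4: active resources = [1, 2, 6], total = 9
  t=5: active resources = [1, 2, 6], total = 9
  t=6: active resources = [6], total = 6
Peak resource demand = 17

17


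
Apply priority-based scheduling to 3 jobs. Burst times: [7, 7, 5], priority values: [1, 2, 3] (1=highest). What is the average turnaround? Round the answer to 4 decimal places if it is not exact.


Sort by priority (ascending = highest first):
Order: [(1, 7), (2, 7), (3, 5)]
Completion times:
  Priority 1, burst=7, C=7
  Priority 2, burst=7, C=14
  Priority 3, burst=5, C=19
Average turnaround = 40/3 = 13.3333

13.3333


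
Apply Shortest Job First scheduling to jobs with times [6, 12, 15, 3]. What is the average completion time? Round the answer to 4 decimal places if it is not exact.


SJF order (ascending): [3, 6, 12, 15]
Completion times:
  Job 1: burst=3, C=3
  Job 2: burst=6, C=9
  Job 3: burst=12, C=21
  Job 4: burst=15, C=36
Average completion = 69/4 = 17.25

17.25


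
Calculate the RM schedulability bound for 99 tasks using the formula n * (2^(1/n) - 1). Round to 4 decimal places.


Compute 2^(1/99) = 1.0070260544
Subtract 1: 1.0070260544 - 1 = 0.0070260544
Multiply by n: 99 * 0.0070260544 = 0.6955793856
Round to 4 dp: 0.6956

0.6956


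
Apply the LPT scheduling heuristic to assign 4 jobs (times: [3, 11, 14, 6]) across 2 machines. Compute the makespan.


Sort jobs in decreasing order (LPT): [14, 11, 6, 3]
Assign each job to the least loaded machine:
  Machine 1: jobs [14, 3], load = 17
  Machine 2: jobs [11, 6], load = 17
Makespan = max load = 17

17


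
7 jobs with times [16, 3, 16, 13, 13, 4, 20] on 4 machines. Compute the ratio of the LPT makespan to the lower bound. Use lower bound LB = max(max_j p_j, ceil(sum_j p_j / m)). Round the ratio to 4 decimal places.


LPT order: [20, 16, 16, 13, 13, 4, 3]
Machine loads after assignment: [20, 20, 19, 26]
LPT makespan = 26
Lower bound = max(max_job, ceil(total/4)) = max(20, 22) = 22
Ratio = 26 / 22 = 1.1818

1.1818


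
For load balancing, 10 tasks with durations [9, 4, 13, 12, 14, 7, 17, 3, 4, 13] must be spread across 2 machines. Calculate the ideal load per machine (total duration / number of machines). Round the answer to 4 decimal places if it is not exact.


Total processing time = 9 + 4 + 13 + 12 + 14 + 7 + 17 + 3 + 4 + 13 = 96
Number of machines = 2
Ideal balanced load = 96 / 2 = 48.0

48.0


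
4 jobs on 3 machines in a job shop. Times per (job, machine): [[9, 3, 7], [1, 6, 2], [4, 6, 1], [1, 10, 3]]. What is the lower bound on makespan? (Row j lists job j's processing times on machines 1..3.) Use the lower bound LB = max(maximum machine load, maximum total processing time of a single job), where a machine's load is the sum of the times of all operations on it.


Machine loads:
  Machine 1: 9 + 1 + 4 + 1 = 15
  Machine 2: 3 + 6 + 6 + 10 = 25
  Machine 3: 7 + 2 + 1 + 3 = 13
Max machine load = 25
Job totals:
  Job 1: 19
  Job 2: 9
  Job 3: 11
  Job 4: 14
Max job total = 19
Lower bound = max(25, 19) = 25

25


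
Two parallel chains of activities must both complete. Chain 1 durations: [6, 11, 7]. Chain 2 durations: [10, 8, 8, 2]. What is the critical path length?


Path A total = 6 + 11 + 7 = 24
Path B total = 10 + 8 + 8 + 2 = 28
Critical path = longest path = max(24, 28) = 28

28


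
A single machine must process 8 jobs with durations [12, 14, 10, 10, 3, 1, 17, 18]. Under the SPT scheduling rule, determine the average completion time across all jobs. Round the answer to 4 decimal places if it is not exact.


Sort jobs by processing time (SPT order): [1, 3, 10, 10, 12, 14, 17, 18]
Compute completion times sequentially:
  Job 1: processing = 1, completes at 1
  Job 2: processing = 3, completes at 4
  Job 3: processing = 10, completes at 14
  Job 4: processing = 10, completes at 24
  Job 5: processing = 12, completes at 36
  Job 6: processing = 14, completes at 50
  Job 7: processing = 17, completes at 67
  Job 8: processing = 18, completes at 85
Sum of completion times = 281
Average completion time = 281/8 = 35.125

35.125


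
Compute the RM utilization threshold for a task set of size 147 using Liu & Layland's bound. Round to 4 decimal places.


Compute 2^(1/147) = 1.0047264214
Subtract 1: 1.0047264214 - 1 = 0.0047264214
Multiply by n: 147 * 0.0047264214 = 0.6947839458
Round to 4 dp: 0.6948

0.6948


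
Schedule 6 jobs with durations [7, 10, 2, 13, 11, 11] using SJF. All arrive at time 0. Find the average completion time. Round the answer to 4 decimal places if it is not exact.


SJF order (ascending): [2, 7, 10, 11, 11, 13]
Completion times:
  Job 1: burst=2, C=2
  Job 2: burst=7, C=9
  Job 3: burst=10, C=19
  Job 4: burst=11, C=30
  Job 5: burst=11, C=41
  Job 6: burst=13, C=54
Average completion = 155/6 = 25.8333

25.8333


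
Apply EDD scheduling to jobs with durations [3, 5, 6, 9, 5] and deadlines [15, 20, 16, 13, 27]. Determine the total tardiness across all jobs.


Sort by due date (EDD order): [(9, 13), (3, 15), (6, 16), (5, 20), (5, 27)]
Compute completion times and tardiness:
  Job 1: p=9, d=13, C=9, tardiness=max(0,9-13)=0
  Job 2: p=3, d=15, C=12, tardiness=max(0,12-15)=0
  Job 3: p=6, d=16, C=18, tardiness=max(0,18-16)=2
  Job 4: p=5, d=20, C=23, tardiness=max(0,23-20)=3
  Job 5: p=5, d=27, C=28, tardiness=max(0,28-27)=1
Total tardiness = 6

6


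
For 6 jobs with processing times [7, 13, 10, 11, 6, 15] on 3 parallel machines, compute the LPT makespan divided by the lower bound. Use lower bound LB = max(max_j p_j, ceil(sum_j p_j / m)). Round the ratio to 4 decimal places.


LPT order: [15, 13, 11, 10, 7, 6]
Machine loads after assignment: [21, 20, 21]
LPT makespan = 21
Lower bound = max(max_job, ceil(total/3)) = max(15, 21) = 21
Ratio = 21 / 21 = 1.0

1.0


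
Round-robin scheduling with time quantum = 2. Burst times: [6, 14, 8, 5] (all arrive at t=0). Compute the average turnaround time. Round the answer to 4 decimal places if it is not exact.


Time quantum = 2
Execution trace:
  J1 runs 2 units, time = 2
  J2 runs 2 units, time = 4
  J3 runs 2 units, time = 6
  J4 runs 2 units, time = 8
  J1 runs 2 units, time = 10
  J2 runs 2 units, time = 12
  J3 runs 2 units, time = 14
  J4 runs 2 units, time = 16
  J1 runs 2 units, time = 18
  J2 runs 2 units, time = 20
  J3 runs 2 units, time = 22
  J4 runs 1 units, time = 23
  J2 runs 2 units, time = 25
  J3 runs 2 units, time = 27
  J2 runs 2 units, time = 29
  J2 runs 2 units, time = 31
  J2 runs 2 units, time = 33
Finish times: [18, 33, 27, 23]
Average turnaround = 101/4 = 25.25

25.25


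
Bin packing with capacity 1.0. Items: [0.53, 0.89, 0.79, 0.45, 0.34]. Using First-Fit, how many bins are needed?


Place items sequentially using First-Fit:
  Item 0.53 -> new Bin 1
  Item 0.89 -> new Bin 2
  Item 0.79 -> new Bin 3
  Item 0.45 -> Bin 1 (now 0.98)
  Item 0.34 -> new Bin 4
Total bins used = 4

4


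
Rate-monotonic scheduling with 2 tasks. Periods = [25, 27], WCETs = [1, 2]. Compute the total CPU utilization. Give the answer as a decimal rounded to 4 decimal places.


Compute individual utilizations (exact fractions):
  Task 1: C/T = 1/25 (approx. 0.04)
  Task 2: C/T = 2/27 (approx. 0.0741)
Total utilization U = 1/25 + 2/27 = 77/675
Rounded to 4 decimal places: U = 0.1141
RM (Liu & Layland) bound for 2 tasks = 0.828427; compare with U = 77/675 (approx. 0.114074)
U <= bound, so schedulable by RM sufficient condition.

0.1141


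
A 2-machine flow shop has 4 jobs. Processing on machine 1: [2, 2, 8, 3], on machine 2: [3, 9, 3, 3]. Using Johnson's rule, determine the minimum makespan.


Apply Johnson's rule:
  Group 1 (a <= b): [(1, 2, 3), (2, 2, 9), (4, 3, 3)]
  Group 2 (a > b): [(3, 8, 3)]
Optimal job order: [1, 2, 4, 3]
Schedule:
  Job 1: M1 done at 2, M2 done at 5
  Job 2: M1 done at 4, M2 done at 14
  Job 4: M1 done at 7, M2 done at 17
  Job 3: M1 done at 15, M2 done at 20
Makespan = 20

20


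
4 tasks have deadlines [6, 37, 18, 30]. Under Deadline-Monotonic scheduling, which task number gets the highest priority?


Sort tasks by relative deadline (ascending):
  Task 1: deadline = 6
  Task 3: deadline = 18
  Task 4: deadline = 30
  Task 2: deadline = 37
Priority order (highest first): [1, 3, 4, 2]
Highest priority task = 1

1


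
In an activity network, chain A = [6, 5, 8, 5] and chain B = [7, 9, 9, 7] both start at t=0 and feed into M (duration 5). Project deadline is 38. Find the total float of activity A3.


Forward pass: ES(A3) = sum of predecessors on chain A = 11
EF = ES + duration = 11 + 8 = 19
Backward pass: LF(M) = deadline = 38; LS(M) = 38 - 5 = 33
LF(A3) = LS(M) - sum(successors on chain A) = 33 - 5 = 28
LS = LF - duration = 28 - 8 = 20
Total float = LS - ES = 20 - 11 = 9

9


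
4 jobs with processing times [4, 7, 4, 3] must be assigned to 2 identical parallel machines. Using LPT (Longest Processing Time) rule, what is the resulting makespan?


Sort jobs in decreasing order (LPT): [7, 4, 4, 3]
Assign each job to the least loaded machine:
  Machine 1: jobs [7, 3], load = 10
  Machine 2: jobs [4, 4], load = 8
Makespan = max load = 10

10


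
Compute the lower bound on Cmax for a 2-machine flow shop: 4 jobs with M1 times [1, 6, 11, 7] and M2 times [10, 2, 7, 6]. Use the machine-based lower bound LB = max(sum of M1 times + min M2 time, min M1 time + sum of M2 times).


LB1 = sum(M1 times) + min(M2 times) = 25 + 2 = 27
LB2 = min(M1 times) + sum(M2 times) = 1 + 25 = 26
Lower bound = max(LB1, LB2) = max(27, 26) = 27

27


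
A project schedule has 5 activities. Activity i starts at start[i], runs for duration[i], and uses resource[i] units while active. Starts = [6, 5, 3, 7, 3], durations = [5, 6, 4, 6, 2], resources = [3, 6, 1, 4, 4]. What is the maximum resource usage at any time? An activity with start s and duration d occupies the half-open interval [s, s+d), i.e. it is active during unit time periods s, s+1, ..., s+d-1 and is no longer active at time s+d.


Each activity i is active on [start_i, start_i + duration_i).
Compute total resource usage per time slot:
  t=0: active resources = [], total = 0
  t=1: active resources = [], total = 0
  t=2: active resources = [], total = 0
  t=3: active resources = [1, 4], total = 5
  t=4: active resources = [1, 4], total = 5
  t=5: active resources = [6, 1], total = 7
  t=6: active resources = [3, 6, 1], total = 10
  t=7: active resources = [3, 6, 4], total = 13
  t=8: active resources = [3, 6, 4], total = 13
  t=9: active resources = [3, 6, 4], total = 13
  t=10: active resources = [3, 6, 4], total = 13
  t=11: active resources = [4], total = 4
  t=12: active resources = [4], total = 4
Peak resource demand = 13

13


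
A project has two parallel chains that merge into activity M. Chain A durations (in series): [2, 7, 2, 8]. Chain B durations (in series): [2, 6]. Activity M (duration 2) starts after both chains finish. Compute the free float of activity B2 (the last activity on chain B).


ES(B2) = sum of predecessors on chain B = 2
EF(B2) = ES + duration = 2 + 6 = 8
Successor of B2 is M. ES(M) = max(sum(A), sum(B)) = max(19, 8) = 19
Free float = ES(successor) - EF(current) = 19 - 8 = 11

11


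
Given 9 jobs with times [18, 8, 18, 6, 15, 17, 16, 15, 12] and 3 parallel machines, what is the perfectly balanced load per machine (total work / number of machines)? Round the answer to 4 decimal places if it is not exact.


Total processing time = 18 + 8 + 18 + 6 + 15 + 17 + 16 + 15 + 12 = 125
Number of machines = 3
Ideal balanced load = 125 / 3 = 41.6667

41.6667


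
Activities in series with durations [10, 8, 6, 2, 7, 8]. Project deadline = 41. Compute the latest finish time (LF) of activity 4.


LF(activity 4) = deadline - sum of successor durations
Successors: activities 5 through 6 with durations [7, 8]
Sum of successor durations = 15
LF = 41 - 15 = 26

26


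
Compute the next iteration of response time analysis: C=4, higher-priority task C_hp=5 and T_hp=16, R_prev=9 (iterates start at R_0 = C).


R_next = C + ceil(R_prev / T_hp) * C_hp
ceil(9 / 16) = ceil(0.5625) = 1
Interference = 1 * 5 = 5
R_next = 4 + 5 = 9
R_next = R_prev, so the iteration has converged (response time = 9).

9


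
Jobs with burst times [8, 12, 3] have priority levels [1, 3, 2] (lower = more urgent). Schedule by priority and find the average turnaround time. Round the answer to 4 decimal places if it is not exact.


Sort by priority (ascending = highest first):
Order: [(1, 8), (2, 3), (3, 12)]
Completion times:
  Priority 1, burst=8, C=8
  Priority 2, burst=3, C=11
  Priority 3, burst=12, C=23
Average turnaround = 42/3 = 14.0

14.0


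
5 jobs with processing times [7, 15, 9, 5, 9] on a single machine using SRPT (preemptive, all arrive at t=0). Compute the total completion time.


Since all jobs arrive at t=0, SRPT equals SPT ordering.
SPT order: [5, 7, 9, 9, 15]
Completion times:
  Job 1: p=5, C=5
  Job 2: p=7, C=12
  Job 3: p=9, C=21
  Job 4: p=9, C=30
  Job 5: p=15, C=45
Total completion time = 5 + 12 + 21 + 30 + 45 = 113

113


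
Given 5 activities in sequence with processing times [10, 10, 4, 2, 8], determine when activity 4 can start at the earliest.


Activity 4 starts after activities 1 through 3 complete.
Predecessor durations: [10, 10, 4]
ES = 10 + 10 + 4 = 24

24


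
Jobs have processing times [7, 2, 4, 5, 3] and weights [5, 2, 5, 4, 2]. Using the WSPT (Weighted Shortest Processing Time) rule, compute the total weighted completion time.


Compute p/w ratios and sort ascending (WSPT): [(4, 5), (2, 2), (5, 4), (7, 5), (3, 2)]
Compute weighted completion times:
  Job (p=4,w=5): C=4, w*C=5*4=20
  Job (p=2,w=2): C=6, w*C=2*6=12
  Job (p=5,w=4): C=11, w*C=4*11=44
  Job (p=7,w=5): C=18, w*C=5*18=90
  Job (p=3,w=2): C=21, w*C=2*21=42
Total weighted completion time = 208

208


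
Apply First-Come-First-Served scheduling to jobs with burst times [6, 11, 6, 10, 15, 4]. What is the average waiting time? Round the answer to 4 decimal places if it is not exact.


FCFS order (as given): [6, 11, 6, 10, 15, 4]
Waiting times:
  Job 1: wait = 0
  Job 2: wait = 6
  Job 3: wait = 17
  Job 4: wait = 23
  Job 5: wait = 33
  Job 6: wait = 48
Sum of waiting times = 127
Average waiting time = 127/6 = 21.1667

21.1667


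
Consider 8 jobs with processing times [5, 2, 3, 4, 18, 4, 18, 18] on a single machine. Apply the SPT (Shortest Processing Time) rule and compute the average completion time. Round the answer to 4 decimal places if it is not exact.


Sort jobs by processing time (SPT order): [2, 3, 4, 4, 5, 18, 18, 18]
Compute completion times sequentially:
  Job 1: processing = 2, completes at 2
  Job 2: processing = 3, completes at 5
  Job 3: processing = 4, completes at 9
  Job 4: processing = 4, completes at 13
  Job 5: processing = 5, completes at 18
  Job 6: processing = 18, completes at 36
  Job 7: processing = 18, completes at 54
  Job 8: processing = 18, completes at 72
Sum of completion times = 209
Average completion time = 209/8 = 26.125

26.125


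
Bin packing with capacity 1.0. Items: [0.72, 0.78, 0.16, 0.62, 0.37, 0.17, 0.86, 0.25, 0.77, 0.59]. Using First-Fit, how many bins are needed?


Place items sequentially using First-Fit:
  Item 0.72 -> new Bin 1
  Item 0.78 -> new Bin 2
  Item 0.16 -> Bin 1 (now 0.88)
  Item 0.62 -> new Bin 3
  Item 0.37 -> Bin 3 (now 0.99)
  Item 0.17 -> Bin 2 (now 0.95)
  Item 0.86 -> new Bin 4
  Item 0.25 -> new Bin 5
  Item 0.77 -> new Bin 6
  Item 0.59 -> Bin 5 (now 0.84)
Total bins used = 6

6


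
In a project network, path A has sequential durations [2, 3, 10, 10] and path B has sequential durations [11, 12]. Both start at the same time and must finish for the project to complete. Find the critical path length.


Path A total = 2 + 3 + 10 + 10 = 25
Path B total = 11 + 12 = 23
Critical path = longest path = max(25, 23) = 25

25


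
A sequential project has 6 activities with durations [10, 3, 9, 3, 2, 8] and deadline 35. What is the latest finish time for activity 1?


LF(activity 1) = deadline - sum of successor durations
Successors: activities 2 through 6 with durations [3, 9, 3, 2, 8]
Sum of successor durations = 25
LF = 35 - 25 = 10

10


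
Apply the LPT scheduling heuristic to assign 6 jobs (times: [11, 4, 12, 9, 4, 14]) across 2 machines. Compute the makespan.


Sort jobs in decreasing order (LPT): [14, 12, 11, 9, 4, 4]
Assign each job to the least loaded machine:
  Machine 1: jobs [14, 9, 4], load = 27
  Machine 2: jobs [12, 11, 4], load = 27
Makespan = max load = 27

27


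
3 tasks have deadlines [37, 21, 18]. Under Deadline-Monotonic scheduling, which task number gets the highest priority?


Sort tasks by relative deadline (ascending):
  Task 3: deadline = 18
  Task 2: deadline = 21
  Task 1: deadline = 37
Priority order (highest first): [3, 2, 1]
Highest priority task = 3

3


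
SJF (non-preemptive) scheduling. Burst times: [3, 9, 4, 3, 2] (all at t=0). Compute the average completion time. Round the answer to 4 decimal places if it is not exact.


SJF order (ascending): [2, 3, 3, 4, 9]
Completion times:
  Job 1: burst=2, C=2
  Job 2: burst=3, C=5
  Job 3: burst=3, C=8
  Job 4: burst=4, C=12
  Job 5: burst=9, C=21
Average completion = 48/5 = 9.6

9.6


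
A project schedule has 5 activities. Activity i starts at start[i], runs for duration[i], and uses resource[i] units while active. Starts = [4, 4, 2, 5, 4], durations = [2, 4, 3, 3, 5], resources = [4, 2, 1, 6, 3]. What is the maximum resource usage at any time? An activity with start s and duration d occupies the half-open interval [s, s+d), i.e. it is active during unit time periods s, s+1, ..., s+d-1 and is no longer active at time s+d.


Each activity i is active on [start_i, start_i + duration_i).
Compute total resource usage per time slot:
  t=0: active resources = [], total = 0
  t=1: active resources = [], total = 0
  t=2: active resources = [1], total = 1
  t=3: active resources = [1], total = 1
  t=4: active resources = [4, 2, 1, 3], total = 10
  t=5: active resources = [4, 2, 6, 3], total = 15
  t=6: active resources = [2, 6, 3], total = 11
  t=7: active resources = [2, 6, 3], total = 11
  t=8: active resources = [3], total = 3
Peak resource demand = 15

15


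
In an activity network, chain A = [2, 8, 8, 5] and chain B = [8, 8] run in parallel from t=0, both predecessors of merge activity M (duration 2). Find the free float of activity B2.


ES(B2) = sum of predecessors on chain B = 8
EF(B2) = ES + duration = 8 + 8 = 16
Successor of B2 is M. ES(M) = max(sum(A), sum(B)) = max(23, 16) = 23
Free float = ES(successor) - EF(current) = 23 - 16 = 7

7


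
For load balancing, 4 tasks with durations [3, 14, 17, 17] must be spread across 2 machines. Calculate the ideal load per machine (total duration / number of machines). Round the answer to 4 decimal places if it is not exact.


Total processing time = 3 + 14 + 17 + 17 = 51
Number of machines = 2
Ideal balanced load = 51 / 2 = 25.5

25.5


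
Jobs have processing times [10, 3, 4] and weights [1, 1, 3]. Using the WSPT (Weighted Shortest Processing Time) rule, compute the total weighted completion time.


Compute p/w ratios and sort ascending (WSPT): [(4, 3), (3, 1), (10, 1)]
Compute weighted completion times:
  Job (p=4,w=3): C=4, w*C=3*4=12
  Job (p=3,w=1): C=7, w*C=1*7=7
  Job (p=10,w=1): C=17, w*C=1*17=17
Total weighted completion time = 36

36


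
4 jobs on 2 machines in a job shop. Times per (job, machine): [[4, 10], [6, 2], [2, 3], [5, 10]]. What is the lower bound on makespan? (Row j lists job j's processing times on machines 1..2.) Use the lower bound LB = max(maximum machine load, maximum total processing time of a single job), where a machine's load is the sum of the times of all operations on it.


Machine loads:
  Machine 1: 4 + 6 + 2 + 5 = 17
  Machine 2: 10 + 2 + 3 + 10 = 25
Max machine load = 25
Job totals:
  Job 1: 14
  Job 2: 8
  Job 3: 5
  Job 4: 15
Max job total = 15
Lower bound = max(25, 15) = 25

25


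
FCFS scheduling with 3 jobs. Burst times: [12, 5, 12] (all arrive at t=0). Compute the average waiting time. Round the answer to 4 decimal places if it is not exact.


FCFS order (as given): [12, 5, 12]
Waiting times:
  Job 1: wait = 0
  Job 2: wait = 12
  Job 3: wait = 17
Sum of waiting times = 29
Average waiting time = 29/3 = 9.6667

9.6667


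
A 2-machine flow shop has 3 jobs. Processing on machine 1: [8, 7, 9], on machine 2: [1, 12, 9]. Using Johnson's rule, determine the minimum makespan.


Apply Johnson's rule:
  Group 1 (a <= b): [(2, 7, 12), (3, 9, 9)]
  Group 2 (a > b): [(1, 8, 1)]
Optimal job order: [2, 3, 1]
Schedule:
  Job 2: M1 done at 7, M2 done at 19
  Job 3: M1 done at 16, M2 done at 28
  Job 1: M1 done at 24, M2 done at 29
Makespan = 29

29


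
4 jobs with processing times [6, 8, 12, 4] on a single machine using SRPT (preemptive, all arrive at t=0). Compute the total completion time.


Since all jobs arrive at t=0, SRPT equals SPT ordering.
SPT order: [4, 6, 8, 12]
Completion times:
  Job 1: p=4, C=4
  Job 2: p=6, C=10
  Job 3: p=8, C=18
  Job 4: p=12, C=30
Total completion time = 4 + 10 + 18 + 30 = 62

62


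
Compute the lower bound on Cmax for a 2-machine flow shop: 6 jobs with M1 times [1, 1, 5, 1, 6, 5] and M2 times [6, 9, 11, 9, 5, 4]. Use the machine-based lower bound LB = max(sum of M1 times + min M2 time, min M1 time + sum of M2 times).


LB1 = sum(M1 times) + min(M2 times) = 19 + 4 = 23
LB2 = min(M1 times) + sum(M2 times) = 1 + 44 = 45
Lower bound = max(LB1, LB2) = max(23, 45) = 45

45


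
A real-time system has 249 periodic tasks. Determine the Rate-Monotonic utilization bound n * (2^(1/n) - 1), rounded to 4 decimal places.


Compute 2^(1/249) = 1.0027876018
Subtract 1: 1.0027876018 - 1 = 0.0027876018
Multiply by n: 249 * 0.0027876018 = 0.6941128482
Round to 4 dp: 0.6941

0.6941


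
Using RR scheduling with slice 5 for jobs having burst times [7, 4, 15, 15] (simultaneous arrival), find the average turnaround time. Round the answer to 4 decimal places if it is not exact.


Time quantum = 5
Execution trace:
  J1 runs 5 units, time = 5
  J2 runs 4 units, time = 9
  J3 runs 5 units, time = 14
  J4 runs 5 units, time = 19
  J1 runs 2 units, time = 21
  J3 runs 5 units, time = 26
  J4 runs 5 units, time = 31
  J3 runs 5 units, time = 36
  J4 runs 5 units, time = 41
Finish times: [21, 9, 36, 41]
Average turnaround = 107/4 = 26.75

26.75


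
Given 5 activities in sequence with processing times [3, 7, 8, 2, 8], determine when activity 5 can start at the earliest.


Activity 5 starts after activities 1 through 4 complete.
Predecessor durations: [3, 7, 8, 2]
ES = 3 + 7 + 8 + 2 = 20

20


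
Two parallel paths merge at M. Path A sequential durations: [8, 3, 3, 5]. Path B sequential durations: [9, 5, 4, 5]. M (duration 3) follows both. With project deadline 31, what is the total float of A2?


Forward pass: ES(A2) = sum of predecessors on chain A = 8
EF = ES + duration = 8 + 3 = 11
Backward pass: LF(M) = deadline = 31; LS(M) = 31 - 3 = 28
LF(A2) = LS(M) - sum(successors on chain A) = 28 - 8 = 20
LS = LF - duration = 20 - 3 = 17
Total float = LS - ES = 17 - 8 = 9

9


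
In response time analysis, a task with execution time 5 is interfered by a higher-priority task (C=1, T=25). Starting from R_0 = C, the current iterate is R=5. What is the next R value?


R_next = C + ceil(R_prev / T_hp) * C_hp
ceil(5 / 25) = ceil(0.2) = 1
Interference = 1 * 1 = 1
R_next = 5 + 1 = 6

6


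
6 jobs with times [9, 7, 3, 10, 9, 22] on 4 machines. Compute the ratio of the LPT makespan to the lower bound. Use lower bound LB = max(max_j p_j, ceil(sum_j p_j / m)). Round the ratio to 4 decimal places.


LPT order: [22, 10, 9, 9, 7, 3]
Machine loads after assignment: [22, 10, 16, 12]
LPT makespan = 22
Lower bound = max(max_job, ceil(total/4)) = max(22, 15) = 22
Ratio = 22 / 22 = 1.0

1.0


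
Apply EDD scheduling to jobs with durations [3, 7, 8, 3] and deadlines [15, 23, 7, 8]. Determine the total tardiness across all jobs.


Sort by due date (EDD order): [(8, 7), (3, 8), (3, 15), (7, 23)]
Compute completion times and tardiness:
  Job 1: p=8, d=7, C=8, tardiness=max(0,8-7)=1
  Job 2: p=3, d=8, C=11, tardiness=max(0,11-8)=3
  Job 3: p=3, d=15, C=14, tardiness=max(0,14-15)=0
  Job 4: p=7, d=23, C=21, tardiness=max(0,21-23)=0
Total tardiness = 4

4


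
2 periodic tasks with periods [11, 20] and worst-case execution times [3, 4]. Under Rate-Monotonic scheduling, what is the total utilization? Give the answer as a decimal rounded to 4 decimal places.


Compute individual utilizations (exact fractions):
  Task 1: C/T = 3/11 (approx. 0.2727)
  Task 2: C/T = 4/20 = 1/5 (approx. 0.2)
Total utilization U = 3/11 + 1/5 = 26/55
Rounded to 4 decimal places: U = 0.4727
RM (Liu & Layland) bound for 2 tasks = 0.828427; compare with U = 26/55 (approx. 0.472727)
U <= bound, so schedulable by RM sufficient condition.

0.4727


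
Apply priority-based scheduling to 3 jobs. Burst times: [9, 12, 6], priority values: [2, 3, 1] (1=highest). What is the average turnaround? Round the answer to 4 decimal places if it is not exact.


Sort by priority (ascending = highest first):
Order: [(1, 6), (2, 9), (3, 12)]
Completion times:
  Priority 1, burst=6, C=6
  Priority 2, burst=9, C=15
  Priority 3, burst=12, C=27
Average turnaround = 48/3 = 16.0

16.0


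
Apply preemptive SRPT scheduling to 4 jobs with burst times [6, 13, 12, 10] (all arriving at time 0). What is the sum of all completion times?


Since all jobs arrive at t=0, SRPT equals SPT ordering.
SPT order: [6, 10, 12, 13]
Completion times:
  Job 1: p=6, C=6
  Job 2: p=10, C=16
  Job 3: p=12, C=28
  Job 4: p=13, C=41
Total completion time = 6 + 16 + 28 + 41 = 91

91


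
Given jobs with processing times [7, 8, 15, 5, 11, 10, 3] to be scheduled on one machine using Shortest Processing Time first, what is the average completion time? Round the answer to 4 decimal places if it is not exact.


Sort jobs by processing time (SPT order): [3, 5, 7, 8, 10, 11, 15]
Compute completion times sequentially:
  Job 1: processing = 3, completes at 3
  Job 2: processing = 5, completes at 8
  Job 3: processing = 7, completes at 15
  Job 4: processing = 8, completes at 23
  Job 5: processing = 10, completes at 33
  Job 6: processing = 11, completes at 44
  Job 7: processing = 15, completes at 59
Sum of completion times = 185
Average completion time = 185/7 = 26.4286

26.4286


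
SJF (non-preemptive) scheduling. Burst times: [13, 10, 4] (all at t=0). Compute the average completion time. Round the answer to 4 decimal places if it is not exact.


SJF order (ascending): [4, 10, 13]
Completion times:
  Job 1: burst=4, C=4
  Job 2: burst=10, C=14
  Job 3: burst=13, C=27
Average completion = 45/3 = 15.0

15.0


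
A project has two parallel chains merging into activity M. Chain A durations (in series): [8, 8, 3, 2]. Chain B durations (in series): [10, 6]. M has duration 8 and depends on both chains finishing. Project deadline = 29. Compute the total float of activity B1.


Forward pass: ES(B1) = sum of predecessors on chain B = 0
EF = ES + duration = 0 + 10 = 10
Backward pass: LF(M) = deadline = 29; LS(M) = 29 - 8 = 21
LF(B1) = LS(M) - sum(successors on chain B) = 21 - 6 = 15
LS = LF - duration = 15 - 10 = 5
Total float = LS - ES = 5 - 0 = 5

5


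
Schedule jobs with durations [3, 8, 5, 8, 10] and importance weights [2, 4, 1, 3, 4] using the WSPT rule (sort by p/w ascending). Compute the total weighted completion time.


Compute p/w ratios and sort ascending (WSPT): [(3, 2), (8, 4), (10, 4), (8, 3), (5, 1)]
Compute weighted completion times:
  Job (p=3,w=2): C=3, w*C=2*3=6
  Job (p=8,w=4): C=11, w*C=4*11=44
  Job (p=10,w=4): C=21, w*C=4*21=84
  Job (p=8,w=3): C=29, w*C=3*29=87
  Job (p=5,w=1): C=34, w*C=1*34=34
Total weighted completion time = 255

255


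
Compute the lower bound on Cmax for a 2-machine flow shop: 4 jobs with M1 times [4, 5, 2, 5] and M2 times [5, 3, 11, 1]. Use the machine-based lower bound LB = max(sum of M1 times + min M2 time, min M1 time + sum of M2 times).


LB1 = sum(M1 times) + min(M2 times) = 16 + 1 = 17
LB2 = min(M1 times) + sum(M2 times) = 2 + 20 = 22
Lower bound = max(LB1, LB2) = max(17, 22) = 22

22


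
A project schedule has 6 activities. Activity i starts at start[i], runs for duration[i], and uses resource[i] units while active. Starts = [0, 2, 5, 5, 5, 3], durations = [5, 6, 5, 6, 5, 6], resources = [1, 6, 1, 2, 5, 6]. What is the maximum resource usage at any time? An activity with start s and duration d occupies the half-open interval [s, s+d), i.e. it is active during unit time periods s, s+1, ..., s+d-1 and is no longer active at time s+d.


Each activity i is active on [start_i, start_i + duration_i).
Compute total resource usage per time slot:
  t=0: active resources = [1], total = 1
  t=1: active resources = [1], total = 1
  t=2: active resources = [1, 6], total = 7
  t=3: active resources = [1, 6, 6], total = 13
  t=4: active resources = [1, 6, 6], total = 13
  t=5: active resources = [6, 1, 2, 5, 6], total = 20
  t=6: active resources = [6, 1, 2, 5, 6], total = 20
  t=7: active resources = [6, 1, 2, 5, 6], total = 20
  t=8: active resources = [1, 2, 5, 6], total = 14
  t=9: active resources = [1, 2, 5], total = 8
  t=10: active resources = [2], total = 2
Peak resource demand = 20

20


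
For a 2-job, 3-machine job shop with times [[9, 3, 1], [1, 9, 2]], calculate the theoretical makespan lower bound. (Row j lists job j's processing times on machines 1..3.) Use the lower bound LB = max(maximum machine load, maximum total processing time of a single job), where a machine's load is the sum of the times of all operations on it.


Machine loads:
  Machine 1: 9 + 1 = 10
  Machine 2: 3 + 9 = 12
  Machine 3: 1 + 2 = 3
Max machine load = 12
Job totals:
  Job 1: 13
  Job 2: 12
Max job total = 13
Lower bound = max(12, 13) = 13

13


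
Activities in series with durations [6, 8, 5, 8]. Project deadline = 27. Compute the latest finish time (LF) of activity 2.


LF(activity 2) = deadline - sum of successor durations
Successors: activities 3 through 4 with durations [5, 8]
Sum of successor durations = 13
LF = 27 - 13 = 14

14


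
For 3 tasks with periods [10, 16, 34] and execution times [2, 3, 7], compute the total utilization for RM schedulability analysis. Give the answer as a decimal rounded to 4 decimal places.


Compute individual utilizations (exact fractions):
  Task 1: C/T = 2/10 = 1/5 (approx. 0.2)
  Task 2: C/T = 3/16 (approx. 0.1875)
  Task 3: C/T = 7/34 (approx. 0.2059)
Total utilization U = 1/5 + 3/16 + 7/34 = 807/1360
Rounded to 4 decimal places: U = 0.5934
RM (Liu & Layland) bound for 3 tasks = 0.779763; compare with U = 807/1360 (approx. 0.593382)
U <= bound, so schedulable by RM sufficient condition.

0.5934


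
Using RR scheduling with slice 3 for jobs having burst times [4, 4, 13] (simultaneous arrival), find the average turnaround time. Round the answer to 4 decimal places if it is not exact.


Time quantum = 3
Execution trace:
  J1 runs 3 units, time = 3
  J2 runs 3 units, time = 6
  J3 runs 3 units, time = 9
  J1 runs 1 units, time = 10
  J2 runs 1 units, time = 11
  J3 runs 3 units, time = 14
  J3 runs 3 units, time = 17
  J3 runs 3 units, time = 20
  J3 runs 1 units, time = 21
Finish times: [10, 11, 21]
Average turnaround = 42/3 = 14.0

14.0


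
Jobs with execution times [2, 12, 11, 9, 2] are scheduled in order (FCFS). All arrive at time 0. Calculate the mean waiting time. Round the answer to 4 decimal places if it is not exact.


FCFS order (as given): [2, 12, 11, 9, 2]
Waiting times:
  Job 1: wait = 0
  Job 2: wait = 2
  Job 3: wait = 14
  Job 4: wait = 25
  Job 5: wait = 34
Sum of waiting times = 75
Average waiting time = 75/5 = 15.0

15.0


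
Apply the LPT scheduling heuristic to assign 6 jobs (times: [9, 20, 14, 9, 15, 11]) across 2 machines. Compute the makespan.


Sort jobs in decreasing order (LPT): [20, 15, 14, 11, 9, 9]
Assign each job to the least loaded machine:
  Machine 1: jobs [20, 11, 9], load = 40
  Machine 2: jobs [15, 14, 9], load = 38
Makespan = max load = 40

40


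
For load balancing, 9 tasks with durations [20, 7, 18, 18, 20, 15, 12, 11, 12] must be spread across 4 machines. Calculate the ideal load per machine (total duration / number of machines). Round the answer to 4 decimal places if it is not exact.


Total processing time = 20 + 7 + 18 + 18 + 20 + 15 + 12 + 11 + 12 = 133
Number of machines = 4
Ideal balanced load = 133 / 4 = 33.25

33.25


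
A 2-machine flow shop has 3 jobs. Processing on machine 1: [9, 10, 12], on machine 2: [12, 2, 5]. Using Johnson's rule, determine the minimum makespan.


Apply Johnson's rule:
  Group 1 (a <= b): [(1, 9, 12)]
  Group 2 (a > b): [(3, 12, 5), (2, 10, 2)]
Optimal job order: [1, 3, 2]
Schedule:
  Job 1: M1 done at 9, M2 done at 21
  Job 3: M1 done at 21, M2 done at 26
  Job 2: M1 done at 31, M2 done at 33
Makespan = 33

33
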